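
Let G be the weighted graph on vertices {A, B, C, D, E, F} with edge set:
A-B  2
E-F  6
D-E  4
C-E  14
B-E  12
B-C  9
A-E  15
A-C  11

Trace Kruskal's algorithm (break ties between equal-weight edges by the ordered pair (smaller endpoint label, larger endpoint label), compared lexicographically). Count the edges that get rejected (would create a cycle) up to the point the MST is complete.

Kruskal's algorithm — process edges by increasing weight (ties by edge label):
A-B (2): add. Components now {A,B} {C} {D} {E} {F}
D-E (4): add. Components now {A,B} {C} {D,E} {F}
E-F (6): add. Components now {A,B} {C} {D,E,F}
B-C (9): add. Components now {A,B,C} {D,E,F}
A-C (11): skip — A and C already connected.
B-E (12): add. Components now {A,B,C,D,E,F}
Edges rejected before the tree was complete: 1.

1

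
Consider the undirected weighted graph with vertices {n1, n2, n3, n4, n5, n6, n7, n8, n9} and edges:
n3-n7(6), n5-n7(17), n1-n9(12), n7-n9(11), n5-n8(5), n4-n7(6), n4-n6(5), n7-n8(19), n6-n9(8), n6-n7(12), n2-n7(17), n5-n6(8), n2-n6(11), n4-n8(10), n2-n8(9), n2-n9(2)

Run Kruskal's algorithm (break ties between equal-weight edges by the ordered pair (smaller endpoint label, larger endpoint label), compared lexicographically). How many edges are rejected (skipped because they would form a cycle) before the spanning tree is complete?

4

Kruskal: consider edges lightest-first.
n2-n9 (2): add — endpoints in different components.
n4-n6 (5): add — endpoints in different components.
n5-n8 (5): add — endpoints in different components.
n3-n7 (6): add — endpoints in different components.
n4-n7 (6): add — endpoints in different components.
n5-n6 (8): add — endpoints in different components.
n6-n9 (8): add — endpoints in different components.
n2-n8 (9): skip — n2 and n8 already connected.
n4-n8 (10): skip — n4 and n8 already connected.
n2-n6 (11): skip — n6 and n2 already connected.
n7-n9 (11): skip — n9 and n7 already connected.
n1-n9 (12): add — endpoints in different components.
Edges rejected before the tree was complete: 4.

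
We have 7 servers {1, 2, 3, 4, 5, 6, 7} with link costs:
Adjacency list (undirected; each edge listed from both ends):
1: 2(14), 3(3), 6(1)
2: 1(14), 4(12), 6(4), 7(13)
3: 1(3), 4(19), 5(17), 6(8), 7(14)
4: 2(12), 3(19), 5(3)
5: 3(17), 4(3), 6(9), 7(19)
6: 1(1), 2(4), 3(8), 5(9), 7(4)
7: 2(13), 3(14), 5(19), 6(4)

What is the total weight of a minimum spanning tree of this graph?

Grow the tree from 4 using Prim:
Step 1: frontier [4 5 3, 2 4 12, 3 4 19] → take 4 5 (3); add 5.
Step 2: frontier [2 4 12, 3 4 19, 5 6 9, 3 5 17, 5 7 19] → take 5 6 (9); add 6.
Step 3: frontier [2 4 12, 3 4 19, 3 5 17, 5 7 19, 1 6 1, 2 6 4, 6 7 4, 3 6 8] → take 1 6 (1); add 1.
Step 4: frontier [1 3 3, 1 2 14, 2 4 12, 3 4 19, 3 5 17, 5 7 19, 2 6 4, 6 7 4, 3 6 8] → take 1 3 (3); add 3.
Step 5: frontier [1 2 14, 3 7 14, 2 4 12, 5 7 19, 2 6 4, 6 7 4] → take 2 6 (4); add 2.
Step 6: frontier [2 7 13, 3 7 14, 5 7 19, 6 7 4] → take 6 7 (4); add 7.
MST edges: 4 5, 5 6, 1 6, 1 3, 2 6, 6 7; total weight 3+9+1+3+4+4 = 24.

24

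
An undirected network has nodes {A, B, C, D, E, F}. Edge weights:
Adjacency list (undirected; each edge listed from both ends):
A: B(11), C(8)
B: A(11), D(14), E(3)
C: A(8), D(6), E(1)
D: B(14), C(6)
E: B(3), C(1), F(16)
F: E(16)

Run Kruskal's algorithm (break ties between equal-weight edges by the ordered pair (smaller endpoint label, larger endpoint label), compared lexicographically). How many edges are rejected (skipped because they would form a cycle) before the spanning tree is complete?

Kruskal's algorithm — process edges by increasing weight (ties by edge label):
C–E (1): add. Components now {A} {B} {C,E} {D} {F}
B–E (3): add. Components now {A} {B,C,E} {D} {F}
C–D (6): add. Components now {A} {B,C,D,E} {F}
A–C (8): add. Components now {A,B,C,D,E} {F}
A–B (11): skip — A and B already connected.
B–D (14): skip — B and D already connected.
E–F (16): add. Components now {A,B,C,D,E,F}
Edges rejected before the tree was complete: 2.

2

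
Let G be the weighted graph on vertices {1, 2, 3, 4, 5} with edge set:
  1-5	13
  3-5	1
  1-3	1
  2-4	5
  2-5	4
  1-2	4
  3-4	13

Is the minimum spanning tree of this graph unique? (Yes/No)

Kruskal: consider edges lightest-first.
1-3 (1): add. Components now {1,3} {2} {4} {5}
3-5 (1): add. Components now {1,3,5} {2} {4}
1-2 (4): add. Components now {1,2,3,5} {4}
2-5 (4): skip — 2 and 5 already connected.
2-4 (5): add. Components now {1,2,3,4,5}
Non-tree edge 2-5 has weight 4, equal to the heaviest edge on its tree cycle — swapping gives another MST of the same weight. Not unique.

No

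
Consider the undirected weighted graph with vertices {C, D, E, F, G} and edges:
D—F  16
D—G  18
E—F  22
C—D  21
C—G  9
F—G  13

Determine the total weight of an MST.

60

Prim, starting at C.
Step 1: frontier [C—G 9, C—D 21] → take C—G (9); add G.
Step 2: frontier [C—D 21, F—G 13, D—G 18] → take F—G (13); add F.
Step 3: frontier [C—D 21, D—F 16, E—F 22, D—G 18] → take D—F (16); add D.
Step 4: frontier [E—F 22] → take E—F (22); add E.
MST edges: C—G, F—G, D—F, E—F; total weight 9+13+16+22 = 60.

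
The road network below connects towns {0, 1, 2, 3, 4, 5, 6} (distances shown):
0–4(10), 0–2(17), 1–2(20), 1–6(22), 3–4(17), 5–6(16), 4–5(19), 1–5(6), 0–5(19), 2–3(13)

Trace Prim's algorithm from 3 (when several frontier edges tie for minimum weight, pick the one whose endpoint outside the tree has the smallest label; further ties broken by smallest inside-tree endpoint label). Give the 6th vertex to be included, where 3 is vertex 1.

1

Grow the tree from 3 using Prim:
Step 1: frontier [2–3 13, 3–4 17] → take 2–3 (13); add 2.
Step 2: frontier [0–2 17, 1–2 20, 3–4 17] → take 0–2 (17); add 0.
Step 3: frontier [0–4 10, 0–5 19, 1–2 20, 3–4 17] → take 0–4 (10); add 4.
Step 4: frontier [0–5 19, 1–2 20, 4–5 19] → take 0–5 (19); add 5.
Step 5: frontier [1–2 20, 1–5 6, 5–6 16] → take 1–5 (6); add 1.
Step 6: frontier [1–6 22, 5–6 16] → take 5–6 (16); add 6.
Vertex order: 3, 2, 0, 4, 5, 1, 6. The 6th vertex is 1.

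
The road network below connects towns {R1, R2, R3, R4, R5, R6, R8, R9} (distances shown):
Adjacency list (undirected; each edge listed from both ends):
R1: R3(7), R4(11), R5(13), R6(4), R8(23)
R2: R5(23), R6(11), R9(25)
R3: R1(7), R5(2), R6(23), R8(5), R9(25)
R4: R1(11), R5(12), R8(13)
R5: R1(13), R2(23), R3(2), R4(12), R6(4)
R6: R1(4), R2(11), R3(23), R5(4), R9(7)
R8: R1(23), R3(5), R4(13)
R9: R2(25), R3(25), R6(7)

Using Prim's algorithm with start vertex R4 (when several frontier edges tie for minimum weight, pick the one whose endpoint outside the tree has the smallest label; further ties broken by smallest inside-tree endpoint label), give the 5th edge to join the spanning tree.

Prim, starting at R4.
Step 1: cheapest edge leaving the tree is R1 R4 (11); add R1.
Step 2: cheapest edge leaving the tree is R1 R6 (4); add R6.
Step 3: cheapest edge leaving the tree is R5 R6 (4); add R5.
Step 4: cheapest edge leaving the tree is R3 R5 (2); add R3.
Step 5: cheapest edge leaving the tree is R3 R8 (5); add R8.
Step 6: cheapest edge leaving the tree is R6 R9 (7); add R9.
Step 7: cheapest edge leaving the tree is R2 R6 (11); add R2.
The 5th edge added is R3 R8.

R3-R8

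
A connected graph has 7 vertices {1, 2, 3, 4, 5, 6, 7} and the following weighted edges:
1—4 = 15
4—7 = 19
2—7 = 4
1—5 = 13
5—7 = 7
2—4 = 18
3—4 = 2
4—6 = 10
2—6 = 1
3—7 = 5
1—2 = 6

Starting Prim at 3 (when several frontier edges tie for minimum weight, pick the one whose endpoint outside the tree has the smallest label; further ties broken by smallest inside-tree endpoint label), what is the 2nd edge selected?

3-7

Prim's algorithm from 3:
Step 1: frontier [3—4 2, 3—7 5] → take 3—4 (2); add 4.
Step 2: frontier [3—7 5, 4—6 10, 1—4 15, 2—4 18, 4—7 19] → take 3—7 (5); add 7.
Step 3: frontier [4—6 10, 1—4 15, 2—4 18, 2—7 4, 5—7 7] → take 2—7 (4); add 2.
Step 4: frontier [2—6 1, 1—2 6, 4—6 10, 1—4 15, 5—7 7] → take 2—6 (1); add 6.
Step 5: frontier [1—2 6, 1—4 15, 5—7 7] → take 1—2 (6); add 1.
Step 6: frontier [1—5 13, 5—7 7] → take 5—7 (7); add 5.
The 2nd edge added is 3—7.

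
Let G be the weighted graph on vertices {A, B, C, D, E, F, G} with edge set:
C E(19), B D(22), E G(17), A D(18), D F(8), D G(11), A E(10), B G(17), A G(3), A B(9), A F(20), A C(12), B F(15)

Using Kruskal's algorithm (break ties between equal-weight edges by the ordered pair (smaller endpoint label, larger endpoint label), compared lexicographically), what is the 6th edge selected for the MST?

A-C

Kruskal: consider edges lightest-first.
A G (3): add — endpoints in different components.
D F (8): add — endpoints in different components.
A B (9): add — endpoints in different components.
A E (10): add — endpoints in different components.
D G (11): add — endpoints in different components.
A C (12): add — endpoints in different components.
The 6th edge added is A C.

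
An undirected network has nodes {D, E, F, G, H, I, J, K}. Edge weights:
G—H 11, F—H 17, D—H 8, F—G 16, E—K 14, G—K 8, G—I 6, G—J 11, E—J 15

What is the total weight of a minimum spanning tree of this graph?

74

Kruskal: consider edges lightest-first.
G—I (6): add — endpoints in different components.
D—H (8): add — endpoints in different components.
G—K (8): add — endpoints in different components.
G—H (11): add — endpoints in different components.
G—J (11): add — endpoints in different components.
E—K (14): add — endpoints in different components.
E—J (15): skip — E and J already connected.
F—G (16): add — endpoints in different components.
MST edges: G—I, D—H, G—K, G—H, G—J, E—K, F—G; total weight 6+8+8+11+11+14+16 = 74.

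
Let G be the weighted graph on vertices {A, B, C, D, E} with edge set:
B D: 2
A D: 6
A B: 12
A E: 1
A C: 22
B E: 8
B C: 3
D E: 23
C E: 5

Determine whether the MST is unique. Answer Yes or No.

Yes

Kruskal's algorithm — process edges by increasing weight (ties by edge label):
A E (1): add. Components now {A,E} {B} {C} {D}
B D (2): add. Components now {A,E} {B,D} {C}
B C (3): add. Components now {A,E} {B,C,D}
C E (5): add. Components now {A,B,C,D,E}
Every non-tree edge has weight strictly greater than the heaviest edge on the tree path between its endpoints, so the MST is unique.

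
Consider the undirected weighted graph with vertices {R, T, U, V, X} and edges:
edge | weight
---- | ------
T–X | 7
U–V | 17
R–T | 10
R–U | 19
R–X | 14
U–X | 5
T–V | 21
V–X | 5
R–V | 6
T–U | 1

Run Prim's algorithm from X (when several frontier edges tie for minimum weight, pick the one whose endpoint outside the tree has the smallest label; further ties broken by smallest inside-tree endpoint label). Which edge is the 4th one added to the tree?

R-V

Grow the tree from X using Prim:
Step 1: frontier [U–X 5, V–X 5, T–X 7, R–X 14] → take U–X (5); add U.
Step 2: frontier [T–U 1, U–V 17, R–U 19, V–X 5, T–X 7, R–X 14] → take T–U (1); add T.
Step 3: frontier [R–T 10, T–V 21, U–V 17, R–U 19, V–X 5, R–X 14] → take V–X (5); add V.
Step 4: frontier [R–T 10, R–U 19, R–V 6, R–X 14] → take R–V (6); add R.
The 4th edge added is R–V.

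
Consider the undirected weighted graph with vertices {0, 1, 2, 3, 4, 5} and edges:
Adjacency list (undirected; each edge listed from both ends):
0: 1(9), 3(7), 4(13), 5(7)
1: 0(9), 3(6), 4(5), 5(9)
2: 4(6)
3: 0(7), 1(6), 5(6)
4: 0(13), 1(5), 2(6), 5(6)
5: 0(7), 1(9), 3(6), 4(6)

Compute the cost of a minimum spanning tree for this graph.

30

Grow the tree from 5 using Prim:
Step 1: frontier [3–5 6, 4–5 6, 0–5 7, 1–5 9] → take 3–5 (6); add 3.
Step 2: frontier [1–3 6, 0–3 7, 4–5 6, 0–5 7, 1–5 9] → take 1–3 (6); add 1.
Step 3: frontier [1–4 5, 0–1 9, 0–3 7, 4–5 6, 0–5 7] → take 1–4 (5); add 4.
Step 4: frontier [0–1 9, 0–3 7, 2–4 6, 0–4 13, 0–5 7] → take 2–4 (6); add 2.
Step 5: frontier [0–1 9, 0–3 7, 0–4 13, 0–5 7] → take 0–3 (7); add 0.
MST edges: 3–5, 1–3, 1–4, 2–4, 0–3; total weight 6+6+5+6+7 = 30.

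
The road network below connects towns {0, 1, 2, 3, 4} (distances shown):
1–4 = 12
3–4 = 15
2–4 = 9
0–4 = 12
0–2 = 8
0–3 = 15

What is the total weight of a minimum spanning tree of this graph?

44

Kruskal: consider edges lightest-first.
0–2 (8): add — endpoints in different components.
2–4 (9): add — endpoints in different components.
0–4 (12): skip — 0 and 4 already connected.
1–4 (12): add — endpoints in different components.
0–3 (15): add — endpoints in different components.
MST edges: 0–2, 2–4, 1–4, 0–3; total weight 8+9+12+15 = 44.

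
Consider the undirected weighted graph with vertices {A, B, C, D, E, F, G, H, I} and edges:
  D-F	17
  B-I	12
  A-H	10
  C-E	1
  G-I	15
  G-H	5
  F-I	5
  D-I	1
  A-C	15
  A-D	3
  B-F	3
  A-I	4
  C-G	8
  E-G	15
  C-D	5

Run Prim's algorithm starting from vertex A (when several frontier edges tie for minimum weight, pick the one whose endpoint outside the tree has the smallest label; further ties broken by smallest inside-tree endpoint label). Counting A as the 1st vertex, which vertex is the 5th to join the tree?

E

Grow the tree from A using Prim:
Step 1: cheapest edge leaving the tree is A-D (3); add D.
Step 2: cheapest edge leaving the tree is D-I (1); add I.
Step 3: cheapest edge leaving the tree is C-D (5); add C.
Step 4: cheapest edge leaving the tree is C-E (1); add E.
Step 5: cheapest edge leaving the tree is F-I (5); add F.
Step 6: cheapest edge leaving the tree is B-F (3); add B.
Step 7: cheapest edge leaving the tree is C-G (8); add G.
Step 8: cheapest edge leaving the tree is G-H (5); add H.
Vertex order: A, D, I, C, E, F, B, G, H. The 5th vertex is E.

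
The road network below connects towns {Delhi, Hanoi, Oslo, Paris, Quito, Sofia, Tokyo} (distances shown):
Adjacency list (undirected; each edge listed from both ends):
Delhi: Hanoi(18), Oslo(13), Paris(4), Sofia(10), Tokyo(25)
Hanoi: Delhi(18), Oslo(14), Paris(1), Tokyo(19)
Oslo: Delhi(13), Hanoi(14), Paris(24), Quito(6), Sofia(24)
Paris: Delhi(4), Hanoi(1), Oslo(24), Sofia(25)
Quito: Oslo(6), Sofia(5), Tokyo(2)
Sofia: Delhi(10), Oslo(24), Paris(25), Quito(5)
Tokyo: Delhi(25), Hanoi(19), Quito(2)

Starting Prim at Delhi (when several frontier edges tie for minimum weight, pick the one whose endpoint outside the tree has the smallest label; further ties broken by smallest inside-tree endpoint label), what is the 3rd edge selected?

Prim, starting at Delhi.
Step 1: cheapest edge leaving the tree is Delhi-Paris (4); add Paris.
Step 2: cheapest edge leaving the tree is Hanoi-Paris (1); add Hanoi.
Step 3: cheapest edge leaving the tree is Delhi-Sofia (10); add Sofia.
Step 4: cheapest edge leaving the tree is Quito-Sofia (5); add Quito.
Step 5: cheapest edge leaving the tree is Quito-Tokyo (2); add Tokyo.
Step 6: cheapest edge leaving the tree is Oslo-Quito (6); add Oslo.
The 3rd edge added is Delhi-Sofia.

Delhi-Sofia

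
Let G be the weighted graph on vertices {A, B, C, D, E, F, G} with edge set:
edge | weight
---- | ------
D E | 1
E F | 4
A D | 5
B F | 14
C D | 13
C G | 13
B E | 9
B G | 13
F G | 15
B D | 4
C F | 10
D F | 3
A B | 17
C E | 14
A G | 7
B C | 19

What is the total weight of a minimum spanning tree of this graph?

30

Prim, starting at D.
Step 1: cheapest edge leaving the tree is D E (1); add E.
Step 2: cheapest edge leaving the tree is D F (3); add F.
Step 3: cheapest edge leaving the tree is B D (4); add B.
Step 4: cheapest edge leaving the tree is A D (5); add A.
Step 5: cheapest edge leaving the tree is A G (7); add G.
Step 6: cheapest edge leaving the tree is C F (10); add C.
MST edges: D E, D F, B D, A D, A G, C F; total weight 1+3+4+5+7+10 = 30.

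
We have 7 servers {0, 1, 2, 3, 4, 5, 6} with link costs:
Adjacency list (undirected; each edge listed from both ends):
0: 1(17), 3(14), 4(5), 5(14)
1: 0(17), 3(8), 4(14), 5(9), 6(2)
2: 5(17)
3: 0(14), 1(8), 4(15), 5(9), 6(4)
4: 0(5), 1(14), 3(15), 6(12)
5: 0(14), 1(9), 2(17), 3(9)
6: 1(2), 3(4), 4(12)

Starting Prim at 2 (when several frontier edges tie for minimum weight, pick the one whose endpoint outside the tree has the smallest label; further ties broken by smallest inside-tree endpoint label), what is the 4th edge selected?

Prim's algorithm from 2:
Step 1: cheapest edge leaving the tree is 2—5 (17); add 5.
Step 2: cheapest edge leaving the tree is 1—5 (9); add 1.
Step 3: cheapest edge leaving the tree is 1—6 (2); add 6.
Step 4: cheapest edge leaving the tree is 3—6 (4); add 3.
Step 5: cheapest edge leaving the tree is 4—6 (12); add 4.
Step 6: cheapest edge leaving the tree is 0—4 (5); add 0.
The 4th edge added is 3—6.

3-6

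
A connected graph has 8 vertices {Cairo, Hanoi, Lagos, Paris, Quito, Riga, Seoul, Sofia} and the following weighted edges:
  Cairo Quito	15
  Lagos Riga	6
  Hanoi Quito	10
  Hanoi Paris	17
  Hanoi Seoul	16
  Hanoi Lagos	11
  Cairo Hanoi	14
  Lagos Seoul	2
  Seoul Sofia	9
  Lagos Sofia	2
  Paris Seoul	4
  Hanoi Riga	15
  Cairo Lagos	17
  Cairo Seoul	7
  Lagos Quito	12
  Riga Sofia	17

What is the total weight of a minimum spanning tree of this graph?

42

Kruskal: consider edges lightest-first.
Lagos Seoul (2): add — endpoints in different components.
Lagos Sofia (2): add — endpoints in different components.
Paris Seoul (4): add — endpoints in different components.
Lagos Riga (6): add — endpoints in different components.
Cairo Seoul (7): add — endpoints in different components.
Seoul Sofia (9): skip — Sofia and Seoul already connected.
Hanoi Quito (10): add — endpoints in different components.
Hanoi Lagos (11): add — endpoints in different components.
MST edges: Lagos Seoul, Lagos Sofia, Paris Seoul, Lagos Riga, Cairo Seoul, Hanoi Quito, Hanoi Lagos; total weight 2+2+4+6+7+10+11 = 42.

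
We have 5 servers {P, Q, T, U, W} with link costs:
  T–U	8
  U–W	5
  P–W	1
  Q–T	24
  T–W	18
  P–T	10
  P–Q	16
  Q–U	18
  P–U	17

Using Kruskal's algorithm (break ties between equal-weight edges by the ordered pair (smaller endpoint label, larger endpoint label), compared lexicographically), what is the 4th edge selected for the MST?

Sort edges by weight, then run Kruskal:
P–W (1): add — endpoints in different components.
U–W (5): add — endpoints in different components.
T–U (8): add — endpoints in different components.
P–T (10): skip — T and P already connected.
P–Q (16): add — endpoints in different components.
The 4th edge added is P–Q.

P-Q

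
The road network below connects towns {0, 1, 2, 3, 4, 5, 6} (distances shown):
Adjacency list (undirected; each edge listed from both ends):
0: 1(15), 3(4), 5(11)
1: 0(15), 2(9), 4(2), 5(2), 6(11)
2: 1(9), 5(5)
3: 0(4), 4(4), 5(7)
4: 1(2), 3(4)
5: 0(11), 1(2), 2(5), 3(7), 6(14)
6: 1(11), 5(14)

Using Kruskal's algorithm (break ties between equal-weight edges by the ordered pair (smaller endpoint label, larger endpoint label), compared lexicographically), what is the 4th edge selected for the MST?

Sort edges by weight, then run Kruskal:
1-4 (2): add. Components now {0} {1,4} {2} {3} {5} {6}
1-5 (2): add. Components now {0} {1,4,5} {2} {3} {6}
0-3 (4): add. Components now {0,3} {1,4,5} {2} {6}
3-4 (4): add. Components now {0,1,3,4,5} {2} {6}
2-5 (5): add. Components now {0,1,2,3,4,5} {6}
3-5 (7): skip — 3 and 5 already connected.
1-2 (9): skip — 1 and 2 already connected.
0-5 (11): skip — 0 and 5 already connected.
1-6 (11): add. Components now {0,1,2,3,4,5,6}
The 4th edge added is 3-4.

3-4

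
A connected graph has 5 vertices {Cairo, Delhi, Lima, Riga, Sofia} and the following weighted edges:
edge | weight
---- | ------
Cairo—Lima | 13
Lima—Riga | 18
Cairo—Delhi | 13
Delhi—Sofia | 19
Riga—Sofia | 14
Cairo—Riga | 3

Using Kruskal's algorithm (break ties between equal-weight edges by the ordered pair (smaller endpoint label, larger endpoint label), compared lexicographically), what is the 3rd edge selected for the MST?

Sort edges by weight, then run Kruskal:
Cairo—Riga (3): add. Components now {Delhi} {Cairo,Riga} {Lima} {Sofia}
Cairo—Delhi (13): add. Components now {Cairo,Delhi,Riga} {Lima} {Sofia}
Cairo—Lima (13): add. Components now {Cairo,Delhi,Lima,Riga} {Sofia}
Riga—Sofia (14): add. Components now {Cairo,Delhi,Lima,Riga,Sofia}
The 3rd edge added is Cairo—Lima.

Cairo-Lima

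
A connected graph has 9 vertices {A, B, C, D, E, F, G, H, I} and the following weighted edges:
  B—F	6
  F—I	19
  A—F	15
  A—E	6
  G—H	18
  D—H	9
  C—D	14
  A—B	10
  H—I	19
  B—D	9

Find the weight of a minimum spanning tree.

Kruskal's algorithm — process edges by increasing weight (ties by edge label):
A—E (6): add — endpoints in different components.
B—F (6): add — endpoints in different components.
B—D (9): add — endpoints in different components.
D—H (9): add — endpoints in different components.
A—B (10): add — endpoints in different components.
C—D (14): add — endpoints in different components.
A—F (15): skip — A and F already connected.
G—H (18): add — endpoints in different components.
F—I (19): add — endpoints in different components.
MST edges: A—E, B—F, B—D, D—H, A—B, C—D, G—H, F—I; total weight 6+6+9+9+10+14+18+19 = 91.

91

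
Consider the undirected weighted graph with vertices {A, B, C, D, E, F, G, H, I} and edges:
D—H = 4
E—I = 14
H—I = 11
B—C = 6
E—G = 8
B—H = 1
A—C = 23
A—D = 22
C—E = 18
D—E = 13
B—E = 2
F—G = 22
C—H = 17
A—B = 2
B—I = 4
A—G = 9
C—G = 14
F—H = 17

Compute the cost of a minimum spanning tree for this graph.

44

Kruskal's algorithm — process edges by increasing weight (ties by edge label):
B—H (1): add — endpoints in different components.
A—B (2): add — endpoints in different components.
B—E (2): add — endpoints in different components.
B—I (4): add — endpoints in different components.
D—H (4): add — endpoints in different components.
B—C (6): add — endpoints in different components.
E—G (8): add — endpoints in different components.
A—G (9): skip — A and G already connected.
H—I (11): skip — H and I already connected.
D—E (13): skip — D and E already connected.
C—G (14): skip — C and G already connected.
E—I (14): skip — E and I already connected.
C—H (17): skip — C and H already connected.
F—H (17): add — endpoints in different components.
MST edges: B—H, A—B, B—E, B—I, D—H, B—C, E—G, F—H; total weight 1+2+2+4+4+6+8+17 = 44.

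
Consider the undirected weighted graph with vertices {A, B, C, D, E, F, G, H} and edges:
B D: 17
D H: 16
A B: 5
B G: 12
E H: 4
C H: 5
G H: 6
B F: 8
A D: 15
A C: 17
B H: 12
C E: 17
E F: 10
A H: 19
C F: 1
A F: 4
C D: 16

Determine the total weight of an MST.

Kruskal: consider edges lightest-first.
C F (1): add — endpoints in different components.
A F (4): add — endpoints in different components.
E H (4): add — endpoints in different components.
A B (5): add — endpoints in different components.
C H (5): add — endpoints in different components.
G H (6): add — endpoints in different components.
B F (8): skip — B and F already connected.
E F (10): skip — E and F already connected.
B G (12): skip — B and G already connected.
B H (12): skip — B and H already connected.
A D (15): add — endpoints in different components.
MST edges: C F, A F, E H, A B, C H, G H, A D; total weight 1+4+4+5+5+6+15 = 40.

40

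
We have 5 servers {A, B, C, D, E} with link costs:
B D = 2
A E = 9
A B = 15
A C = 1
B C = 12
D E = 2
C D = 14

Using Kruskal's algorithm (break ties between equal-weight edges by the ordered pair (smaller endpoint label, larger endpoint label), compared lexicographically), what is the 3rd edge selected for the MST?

D-E

Sort edges by weight, then run Kruskal:
A C (1): add — endpoints in different components.
B D (2): add — endpoints in different components.
D E (2): add — endpoints in different components.
A E (9): add — endpoints in different components.
The 3rd edge added is D E.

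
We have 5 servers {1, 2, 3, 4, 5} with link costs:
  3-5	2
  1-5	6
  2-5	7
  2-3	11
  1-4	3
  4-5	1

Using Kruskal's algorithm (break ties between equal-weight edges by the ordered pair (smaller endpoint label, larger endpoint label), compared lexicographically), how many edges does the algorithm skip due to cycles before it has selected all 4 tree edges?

Kruskal's algorithm — process edges by increasing weight (ties by edge label):
4-5 (1): add. Components now {1} {2} {3} {4,5}
3-5 (2): add. Components now {1} {2} {3,4,5}
1-4 (3): add. Components now {1,3,4,5} {2}
1-5 (6): skip — 1 and 5 already connected.
2-5 (7): add. Components now {1,2,3,4,5}
Edges rejected before the tree was complete: 1.

1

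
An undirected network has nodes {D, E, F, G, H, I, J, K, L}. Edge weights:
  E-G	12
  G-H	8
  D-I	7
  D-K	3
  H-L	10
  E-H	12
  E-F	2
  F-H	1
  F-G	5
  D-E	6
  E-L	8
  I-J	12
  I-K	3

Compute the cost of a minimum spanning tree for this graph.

Kruskal: consider edges lightest-first.
F-H (1): add — endpoints in different components.
E-F (2): add — endpoints in different components.
D-K (3): add — endpoints in different components.
I-K (3): add — endpoints in different components.
F-G (5): add — endpoints in different components.
D-E (6): add — endpoints in different components.
D-I (7): skip — D and I already connected.
E-L (8): add — endpoints in different components.
G-H (8): skip — G and H already connected.
H-L (10): skip — H and L already connected.
E-G (12): skip — E and G already connected.
E-H (12): skip — E and H already connected.
I-J (12): add — endpoints in different components.
MST edges: F-H, E-F, D-K, I-K, F-G, D-E, E-L, I-J; total weight 1+2+3+3+5+6+8+12 = 40.

40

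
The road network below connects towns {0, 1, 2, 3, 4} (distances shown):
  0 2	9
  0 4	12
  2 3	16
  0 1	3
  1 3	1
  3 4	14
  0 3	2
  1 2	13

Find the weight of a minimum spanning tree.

24

Kruskal: consider edges lightest-first.
1 3 (1): add. Components now {0} {1,3} {2} {4}
0 3 (2): add. Components now {0,1,3} {2} {4}
0 1 (3): skip — 0 and 1 already connected.
0 2 (9): add. Components now {0,1,2,3} {4}
0 4 (12): add. Components now {0,1,2,3,4}
MST edges: 1 3, 0 3, 0 2, 0 4; total weight 1+2+9+12 = 24.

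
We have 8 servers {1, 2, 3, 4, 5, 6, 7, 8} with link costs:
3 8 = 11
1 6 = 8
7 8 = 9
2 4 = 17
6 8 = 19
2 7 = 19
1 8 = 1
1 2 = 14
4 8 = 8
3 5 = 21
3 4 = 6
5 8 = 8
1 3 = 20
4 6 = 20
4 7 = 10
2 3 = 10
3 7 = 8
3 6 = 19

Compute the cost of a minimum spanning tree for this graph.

49

Grow the tree from 6 using Prim:
Step 1: cheapest edge leaving the tree is 1 6 (8); add 1.
Step 2: cheapest edge leaving the tree is 1 8 (1); add 8.
Step 3: cheapest edge leaving the tree is 4 8 (8); add 4.
Step 4: cheapest edge leaving the tree is 3 4 (6); add 3.
Step 5: cheapest edge leaving the tree is 5 8 (8); add 5.
Step 6: cheapest edge leaving the tree is 3 7 (8); add 7.
Step 7: cheapest edge leaving the tree is 2 3 (10); add 2.
MST edges: 1 6, 1 8, 4 8, 3 4, 5 8, 3 7, 2 3; total weight 8+1+8+6+8+8+10 = 49.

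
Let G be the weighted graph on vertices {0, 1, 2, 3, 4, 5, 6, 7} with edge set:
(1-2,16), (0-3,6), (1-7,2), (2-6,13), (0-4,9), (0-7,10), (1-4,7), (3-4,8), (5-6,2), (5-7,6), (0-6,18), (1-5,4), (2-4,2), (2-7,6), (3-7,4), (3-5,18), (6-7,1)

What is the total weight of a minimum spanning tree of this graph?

23

Prim's algorithm from 1:
Step 1: cheapest edge leaving the tree is 1-7 (2); add 7.
Step 2: cheapest edge leaving the tree is 6-7 (1); add 6.
Step 3: cheapest edge leaving the tree is 5-6 (2); add 5.
Step 4: cheapest edge leaving the tree is 3-7 (4); add 3.
Step 5: cheapest edge leaving the tree is 0-3 (6); add 0.
Step 6: cheapest edge leaving the tree is 2-7 (6); add 2.
Step 7: cheapest edge leaving the tree is 2-4 (2); add 4.
MST edges: 1-7, 6-7, 5-6, 3-7, 0-3, 2-7, 2-4; total weight 2+1+2+4+6+6+2 = 23.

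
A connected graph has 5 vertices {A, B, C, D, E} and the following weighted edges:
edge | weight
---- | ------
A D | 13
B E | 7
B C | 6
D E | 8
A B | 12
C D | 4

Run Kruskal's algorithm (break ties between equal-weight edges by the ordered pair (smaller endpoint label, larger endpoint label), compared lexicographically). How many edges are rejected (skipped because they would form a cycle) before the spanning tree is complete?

1

Kruskal: consider edges lightest-first.
C D (4): add — endpoints in different components.
B C (6): add — endpoints in different components.
B E (7): add — endpoints in different components.
D E (8): skip — D and E already connected.
A B (12): add — endpoints in different components.
Edges rejected before the tree was complete: 1.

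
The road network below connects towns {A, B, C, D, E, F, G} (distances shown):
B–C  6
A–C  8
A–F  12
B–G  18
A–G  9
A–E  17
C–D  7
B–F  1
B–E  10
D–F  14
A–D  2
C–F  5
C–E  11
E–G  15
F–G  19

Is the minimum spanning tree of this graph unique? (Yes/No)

Yes

Kruskal's algorithm — process edges by increasing weight (ties by edge label):
B–F (1): add — endpoints in different components.
A–D (2): add — endpoints in different components.
C–F (5): add — endpoints in different components.
B–C (6): skip — B and C already connected.
C–D (7): add — endpoints in different components.
A–C (8): skip — A and C already connected.
A–G (9): add — endpoints in different components.
B–E (10): add — endpoints in different components.
Every non-tree edge has weight strictly greater than the heaviest edge on the tree path between its endpoints, so the MST is unique.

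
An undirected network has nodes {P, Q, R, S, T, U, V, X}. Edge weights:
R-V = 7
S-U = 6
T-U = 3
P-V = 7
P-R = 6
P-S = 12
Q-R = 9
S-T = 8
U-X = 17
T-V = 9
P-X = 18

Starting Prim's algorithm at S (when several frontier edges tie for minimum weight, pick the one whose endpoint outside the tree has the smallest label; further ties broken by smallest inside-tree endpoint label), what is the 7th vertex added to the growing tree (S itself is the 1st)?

Q

Grow the tree from S using Prim:
Step 1: cheapest edge leaving the tree is S-U (6); add U.
Step 2: cheapest edge leaving the tree is T-U (3); add T.
Step 3: cheapest edge leaving the tree is T-V (9); add V.
Step 4: cheapest edge leaving the tree is P-V (7); add P.
Step 5: cheapest edge leaving the tree is P-R (6); add R.
Step 6: cheapest edge leaving the tree is Q-R (9); add Q.
Step 7: cheapest edge leaving the tree is U-X (17); add X.
Vertex order: S, U, T, V, P, R, Q, X. The 7th vertex is Q.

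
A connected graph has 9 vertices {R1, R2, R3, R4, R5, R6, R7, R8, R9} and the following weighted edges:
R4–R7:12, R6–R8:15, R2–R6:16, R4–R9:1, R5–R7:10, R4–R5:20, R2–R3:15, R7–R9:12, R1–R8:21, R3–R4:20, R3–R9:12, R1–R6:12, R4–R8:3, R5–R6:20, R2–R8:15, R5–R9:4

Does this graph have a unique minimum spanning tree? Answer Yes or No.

No

Sort edges by weight, then run Kruskal:
R4–R9 (1): add — endpoints in different components.
R4–R8 (3): add — endpoints in different components.
R5–R9 (4): add — endpoints in different components.
R5–R7 (10): add — endpoints in different components.
R1–R6 (12): add — endpoints in different components.
R3–R9 (12): add — endpoints in different components.
R4–R7 (12): skip — R4 and R7 already connected.
R7–R9 (12): skip — R7 and R9 already connected.
R2–R3 (15): add — endpoints in different components.
R2–R8 (15): skip — R2 and R8 already connected.
R6–R8 (15): add — endpoints in different components.
Non-tree edge R2–R8 has weight 15, equal to the heaviest edge on its tree cycle — swapping gives another MST of the same weight. Not unique.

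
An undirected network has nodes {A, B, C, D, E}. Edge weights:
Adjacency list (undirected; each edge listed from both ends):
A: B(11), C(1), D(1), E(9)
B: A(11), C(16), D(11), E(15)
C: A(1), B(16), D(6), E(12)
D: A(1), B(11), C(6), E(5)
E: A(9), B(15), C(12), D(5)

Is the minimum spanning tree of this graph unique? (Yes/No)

Kruskal: consider edges lightest-first.
A–C (1): add — endpoints in different components.
A–D (1): add — endpoints in different components.
D–E (5): add — endpoints in different components.
C–D (6): skip — C and D already connected.
A–E (9): skip — A and E already connected.
A–B (11): add — endpoints in different components.
Non-tree edge B–D has weight 11, equal to the heaviest edge on its tree cycle — swapping gives another MST of the same weight. Not unique.

No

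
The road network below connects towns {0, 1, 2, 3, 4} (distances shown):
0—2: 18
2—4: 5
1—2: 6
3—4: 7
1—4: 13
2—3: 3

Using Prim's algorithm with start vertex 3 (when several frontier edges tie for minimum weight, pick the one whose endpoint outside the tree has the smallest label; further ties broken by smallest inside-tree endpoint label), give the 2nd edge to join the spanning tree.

Prim's algorithm from 3:
Step 1: frontier [2—3 3, 3—4 7] → take 2—3 (3); add 2.
Step 2: frontier [2—4 5, 1—2 6, 0—2 18, 3—4 7] → take 2—4 (5); add 4.
Step 3: frontier [1—2 6, 0—2 18, 1—4 13] → take 1—2 (6); add 1.
Step 4: frontier [0—2 18] → take 0—2 (18); add 0.
The 2nd edge added is 2—4.

2-4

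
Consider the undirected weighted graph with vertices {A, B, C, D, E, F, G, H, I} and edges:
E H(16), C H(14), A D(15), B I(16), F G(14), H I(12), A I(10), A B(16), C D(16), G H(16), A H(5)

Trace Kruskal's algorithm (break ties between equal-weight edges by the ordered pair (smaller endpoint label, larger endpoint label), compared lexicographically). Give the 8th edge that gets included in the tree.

Sort edges by weight, then run Kruskal:
A H (5): add — endpoints in different components.
A I (10): add — endpoints in different components.
H I (12): skip — H and I already connected.
C H (14): add — endpoints in different components.
F G (14): add — endpoints in different components.
A D (15): add — endpoints in different components.
A B (16): add — endpoints in different components.
B I (16): skip — B and I already connected.
C D (16): skip — C and D already connected.
E H (16): add — endpoints in different components.
G H (16): add — endpoints in different components.
The 8th edge added is G H.

G-H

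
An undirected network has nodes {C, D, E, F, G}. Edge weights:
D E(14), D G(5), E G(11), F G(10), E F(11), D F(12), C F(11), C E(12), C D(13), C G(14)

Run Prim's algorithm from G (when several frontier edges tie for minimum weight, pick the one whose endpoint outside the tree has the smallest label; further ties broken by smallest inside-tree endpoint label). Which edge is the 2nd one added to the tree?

Prim's algorithm from G:
Step 1: frontier [D G 5, F G 10, E G 11, C G 14] → take D G (5); add D.
Step 2: frontier [D F 12, C D 13, D E 14, F G 10, E G 11, C G 14] → take F G (10); add F.
Step 3: frontier [C D 13, D E 14, C F 11, E F 11, E G 11, C G 14] → take C F (11); add C.
Step 4: frontier [C E 12, D E 14, E F 11, E G 11] → take E F (11); add E.
The 2nd edge added is F G.

F-G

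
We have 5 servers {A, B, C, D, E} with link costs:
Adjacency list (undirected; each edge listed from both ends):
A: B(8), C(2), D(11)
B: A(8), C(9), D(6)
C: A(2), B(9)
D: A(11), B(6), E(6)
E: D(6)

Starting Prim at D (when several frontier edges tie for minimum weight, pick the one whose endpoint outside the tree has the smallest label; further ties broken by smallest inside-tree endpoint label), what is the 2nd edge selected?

Prim, starting at D.
Step 1: cheapest edge leaving the tree is B–D (6); add B.
Step 2: cheapest edge leaving the tree is D–E (6); add E.
Step 3: cheapest edge leaving the tree is A–B (8); add A.
Step 4: cheapest edge leaving the tree is A–C (2); add C.
The 2nd edge added is D–E.

D-E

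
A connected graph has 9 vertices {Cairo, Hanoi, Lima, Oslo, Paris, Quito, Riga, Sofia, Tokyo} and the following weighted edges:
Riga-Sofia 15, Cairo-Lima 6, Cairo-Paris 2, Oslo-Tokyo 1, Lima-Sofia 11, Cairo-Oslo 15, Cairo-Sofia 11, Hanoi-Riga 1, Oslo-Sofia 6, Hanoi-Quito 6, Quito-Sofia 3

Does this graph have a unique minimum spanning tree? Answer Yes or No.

Kruskal's algorithm — process edges by increasing weight (ties by edge label):
Hanoi-Riga (1): add — endpoints in different components.
Oslo-Tokyo (1): add — endpoints in different components.
Cairo-Paris (2): add — endpoints in different components.
Quito-Sofia (3): add — endpoints in different components.
Cairo-Lima (6): add — endpoints in different components.
Hanoi-Quito (6): add — endpoints in different components.
Oslo-Sofia (6): add — endpoints in different components.
Cairo-Sofia (11): add — endpoints in different components.
Non-tree edge Lima-Sofia has weight 11, equal to the heaviest edge on its tree cycle — swapping gives another MST of the same weight. Not unique.

No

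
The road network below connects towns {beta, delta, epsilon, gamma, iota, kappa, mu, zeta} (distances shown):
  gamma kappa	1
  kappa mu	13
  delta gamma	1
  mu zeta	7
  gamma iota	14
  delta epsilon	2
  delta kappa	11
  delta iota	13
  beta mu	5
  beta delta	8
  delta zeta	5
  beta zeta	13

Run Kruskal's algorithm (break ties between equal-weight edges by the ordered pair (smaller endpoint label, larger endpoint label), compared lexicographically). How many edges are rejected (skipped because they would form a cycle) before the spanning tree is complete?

3

Kruskal: consider edges lightest-first.
delta gamma (1): add — endpoints in different components.
gamma kappa (1): add — endpoints in different components.
delta epsilon (2): add — endpoints in different components.
beta mu (5): add — endpoints in different components.
delta zeta (5): add — endpoints in different components.
mu zeta (7): add — endpoints in different components.
beta delta (8): skip — delta and beta already connected.
delta kappa (11): skip — delta and kappa already connected.
beta zeta (13): skip — zeta and beta already connected.
delta iota (13): add — endpoints in different components.
Edges rejected before the tree was complete: 3.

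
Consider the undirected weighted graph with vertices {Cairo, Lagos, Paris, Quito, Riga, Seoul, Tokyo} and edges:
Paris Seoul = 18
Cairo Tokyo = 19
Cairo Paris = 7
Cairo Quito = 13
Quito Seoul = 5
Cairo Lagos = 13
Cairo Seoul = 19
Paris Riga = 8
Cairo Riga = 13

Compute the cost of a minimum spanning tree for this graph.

65

Kruskal's algorithm — process edges by increasing weight (ties by edge label):
Quito Seoul (5): add. Components now {Lagos} {Tokyo} {Cairo} {Paris} {Riga} {Quito,Seoul}
Cairo Paris (7): add. Components now {Lagos} {Tokyo} {Cairo,Paris} {Riga} {Quito,Seoul}
Paris Riga (8): add. Components now {Lagos} {Tokyo} {Cairo,Paris,Riga} {Quito,Seoul}
Cairo Lagos (13): add. Components now {Cairo,Lagos,Paris,Riga} {Tokyo} {Quito,Seoul}
Cairo Quito (13): add. Components now {Cairo,Lagos,Paris,Quito,Riga,Seoul} {Tokyo}
Cairo Riga (13): skip — Cairo and Riga already connected.
Paris Seoul (18): skip — Paris and Seoul already connected.
Cairo Seoul (19): skip — Cairo and Seoul already connected.
Cairo Tokyo (19): add. Components now {Cairo,Lagos,Paris,Quito,Riga,Seoul,Tokyo}
MST edges: Quito Seoul, Cairo Paris, Paris Riga, Cairo Lagos, Cairo Quito, Cairo Tokyo; total weight 5+7+8+13+13+19 = 65.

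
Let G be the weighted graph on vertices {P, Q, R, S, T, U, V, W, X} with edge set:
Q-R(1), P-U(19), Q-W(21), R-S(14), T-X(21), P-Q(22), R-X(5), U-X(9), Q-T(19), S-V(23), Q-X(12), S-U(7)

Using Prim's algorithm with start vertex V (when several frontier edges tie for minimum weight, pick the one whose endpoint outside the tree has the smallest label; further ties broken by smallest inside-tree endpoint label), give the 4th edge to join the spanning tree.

Prim, starting at V.
Step 1: cheapest edge leaving the tree is S-V (23); add S.
Step 2: cheapest edge leaving the tree is S-U (7); add U.
Step 3: cheapest edge leaving the tree is U-X (9); add X.
Step 4: cheapest edge leaving the tree is R-X (5); add R.
Step 5: cheapest edge leaving the tree is Q-R (1); add Q.
Step 6: cheapest edge leaving the tree is P-U (19); add P.
Step 7: cheapest edge leaving the tree is Q-T (19); add T.
Step 8: cheapest edge leaving the tree is Q-W (21); add W.
The 4th edge added is R-X.

R-X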